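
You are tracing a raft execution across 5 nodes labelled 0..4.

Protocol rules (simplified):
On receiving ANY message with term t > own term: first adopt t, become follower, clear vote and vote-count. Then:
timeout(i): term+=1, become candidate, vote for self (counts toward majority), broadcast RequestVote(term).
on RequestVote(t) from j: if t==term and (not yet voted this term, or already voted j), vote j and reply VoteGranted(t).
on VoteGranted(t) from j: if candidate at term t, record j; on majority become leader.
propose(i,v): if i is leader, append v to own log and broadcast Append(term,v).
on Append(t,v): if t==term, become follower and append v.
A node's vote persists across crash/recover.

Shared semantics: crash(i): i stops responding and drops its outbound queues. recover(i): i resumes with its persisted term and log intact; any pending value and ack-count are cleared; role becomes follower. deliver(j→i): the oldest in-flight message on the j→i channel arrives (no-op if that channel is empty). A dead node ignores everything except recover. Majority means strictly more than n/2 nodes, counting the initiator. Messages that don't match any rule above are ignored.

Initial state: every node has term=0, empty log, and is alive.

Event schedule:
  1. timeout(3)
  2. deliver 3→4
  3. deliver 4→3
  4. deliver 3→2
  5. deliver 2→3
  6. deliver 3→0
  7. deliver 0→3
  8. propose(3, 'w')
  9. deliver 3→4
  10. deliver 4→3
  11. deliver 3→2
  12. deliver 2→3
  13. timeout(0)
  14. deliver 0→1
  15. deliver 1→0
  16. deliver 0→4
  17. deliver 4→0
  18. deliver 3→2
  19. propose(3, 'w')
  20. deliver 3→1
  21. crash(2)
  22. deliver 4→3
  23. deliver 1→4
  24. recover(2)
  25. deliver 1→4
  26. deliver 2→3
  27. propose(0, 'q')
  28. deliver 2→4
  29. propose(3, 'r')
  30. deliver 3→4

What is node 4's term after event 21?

[1] timeout(3) → N3(cand t1 [-])
[2] deliver 3→4 → N4(foll t1 [-])
[3] deliver 4→3 → ∅
[4] deliver 3→2 → N2(foll t1 [-])
[5] deliver 2→3 → N3(lead t1 [-])
[6] deliver 3→0 → N0(foll t1 [-])
[7] deliver 0→3 → ∅
[8] propose(3,'w') → N3(lead t1 [w])
[9] deliver 3→4 → N4(foll t1 [w])
[10] deliver 4→3 → ∅
[11] deliver 3→2 → N2(foll t1 [w])
[12] deliver 2→3 → ∅
[13] timeout(0) → N0(cand t2 [-])
[14] deliver 0→1 → N1(foll t2 [-])
[15] deliver 1→0 → ∅
[16] deliver 0→4 → N4(foll t2 [w])
[17] deliver 4→0 → N0(lead t2 [-])
[18] deliver 3→2 → ∅
[19] propose(3,'w') → N3(lead t1 [w,w])
[20] deliver 3→1 → ∅
[21] crash(2) → N2(✗foll t1 [w])

2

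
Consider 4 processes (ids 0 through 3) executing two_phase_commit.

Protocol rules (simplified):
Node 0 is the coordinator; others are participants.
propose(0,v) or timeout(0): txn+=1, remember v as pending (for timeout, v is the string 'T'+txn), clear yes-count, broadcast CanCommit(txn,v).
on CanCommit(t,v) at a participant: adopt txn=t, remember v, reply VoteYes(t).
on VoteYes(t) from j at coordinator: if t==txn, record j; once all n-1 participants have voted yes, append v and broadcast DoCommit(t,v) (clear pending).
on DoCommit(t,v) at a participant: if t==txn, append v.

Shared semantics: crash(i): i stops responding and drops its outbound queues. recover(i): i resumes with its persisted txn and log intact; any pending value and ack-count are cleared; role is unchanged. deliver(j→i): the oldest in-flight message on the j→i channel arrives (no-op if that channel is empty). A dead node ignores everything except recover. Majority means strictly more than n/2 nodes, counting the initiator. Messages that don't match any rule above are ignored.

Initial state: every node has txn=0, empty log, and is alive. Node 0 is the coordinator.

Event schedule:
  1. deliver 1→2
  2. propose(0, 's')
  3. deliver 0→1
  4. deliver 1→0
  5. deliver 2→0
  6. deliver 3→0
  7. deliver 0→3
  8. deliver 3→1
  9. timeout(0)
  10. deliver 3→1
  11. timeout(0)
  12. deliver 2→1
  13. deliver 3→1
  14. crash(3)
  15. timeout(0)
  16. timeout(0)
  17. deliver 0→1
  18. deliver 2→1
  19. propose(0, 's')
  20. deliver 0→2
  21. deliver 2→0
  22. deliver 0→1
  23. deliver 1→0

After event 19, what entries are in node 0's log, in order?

e1 deliver 1→2: ·
e2 propose(0,'s'): 0[coor,t=1,-]
e3 deliver 0→1: 1[part,t=1,-]
e4 deliver 1→0: ·
e5 deliver 2→0: ·
e6 deliver 3→0: ·
e7 deliver 0→3: 3[part,t=1,-]
e8 deliver 3→1: ·
e9 timeout(0): 0[coor,t=2,-]
e10 deliver 3→1: ·
e11 timeout(0): 0[coor,t=3,-]
e12 deliver 2→1: ·
e13 deliver 3→1: ·
e14 crash(3): 3[✗part,t=1,-]
e15 timeout(0): 0[coor,t=4,-]
e16 timeout(0): 0[coor,t=5,-]
e17 deliver 0→1: 1[part,t=2,-]
e18 deliver 2→1: ·
e19 propose(0,'s'): 0[coor,t=6,-]

empty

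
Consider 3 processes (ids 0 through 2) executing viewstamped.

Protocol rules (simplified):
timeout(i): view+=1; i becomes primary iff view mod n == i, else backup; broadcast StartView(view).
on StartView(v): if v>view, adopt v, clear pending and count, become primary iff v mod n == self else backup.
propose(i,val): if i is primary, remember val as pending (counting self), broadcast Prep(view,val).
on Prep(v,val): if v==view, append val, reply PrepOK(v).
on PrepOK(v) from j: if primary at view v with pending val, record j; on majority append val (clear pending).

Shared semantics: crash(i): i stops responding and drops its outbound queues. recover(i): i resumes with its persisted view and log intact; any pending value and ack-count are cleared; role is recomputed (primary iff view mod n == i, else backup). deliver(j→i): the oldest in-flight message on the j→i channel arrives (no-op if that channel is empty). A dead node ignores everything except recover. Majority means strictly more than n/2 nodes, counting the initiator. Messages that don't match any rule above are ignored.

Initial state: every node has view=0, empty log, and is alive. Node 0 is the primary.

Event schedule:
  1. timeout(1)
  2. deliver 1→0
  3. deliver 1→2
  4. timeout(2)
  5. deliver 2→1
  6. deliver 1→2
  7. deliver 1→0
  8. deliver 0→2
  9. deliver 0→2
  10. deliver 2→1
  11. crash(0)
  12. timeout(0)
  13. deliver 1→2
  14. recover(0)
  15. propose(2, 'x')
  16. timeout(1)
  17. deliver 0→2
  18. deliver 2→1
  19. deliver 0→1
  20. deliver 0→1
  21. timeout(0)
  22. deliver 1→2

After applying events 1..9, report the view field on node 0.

1

after 1 — timeout(1): n1:prim/v1/[-]
after 2 — deliver 1→0: n0:back/v1/[-]
after 3 — deliver 1→2: n2:back/v1/[-]
after 4 — timeout(2): n2:prim/v2/[-]
after 5 — deliver 2→1: n1:back/v2/[-]
after 6 — deliver 1→2: ·
after 7 — deliver 1→0: ·
after 8 — deliver 0→2: ·
after 9 — deliver 0→2: ·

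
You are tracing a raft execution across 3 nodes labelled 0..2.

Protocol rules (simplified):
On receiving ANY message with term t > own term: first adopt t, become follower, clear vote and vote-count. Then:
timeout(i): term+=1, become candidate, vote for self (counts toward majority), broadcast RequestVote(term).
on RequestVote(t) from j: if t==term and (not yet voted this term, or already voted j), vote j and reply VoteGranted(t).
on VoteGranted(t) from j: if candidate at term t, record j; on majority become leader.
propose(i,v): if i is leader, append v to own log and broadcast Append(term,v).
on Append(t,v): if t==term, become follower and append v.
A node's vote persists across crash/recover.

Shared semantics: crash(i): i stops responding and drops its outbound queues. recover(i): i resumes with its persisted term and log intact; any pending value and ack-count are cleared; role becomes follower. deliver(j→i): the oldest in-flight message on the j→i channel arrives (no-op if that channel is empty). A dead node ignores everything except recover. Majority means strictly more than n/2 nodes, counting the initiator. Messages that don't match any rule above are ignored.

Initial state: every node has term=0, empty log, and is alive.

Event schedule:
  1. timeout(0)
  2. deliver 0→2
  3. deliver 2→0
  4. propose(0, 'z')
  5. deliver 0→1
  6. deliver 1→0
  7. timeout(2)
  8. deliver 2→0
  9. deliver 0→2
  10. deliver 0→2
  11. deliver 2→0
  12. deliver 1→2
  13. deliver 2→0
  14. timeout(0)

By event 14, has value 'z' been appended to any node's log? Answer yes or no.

yes

after 1 — timeout(0): n0:cand/t1/[-]
after 2 — deliver 0→2: n2:foll/t1/[-]
after 3 — deliver 2→0: n0:lead/t1/[-]
after 4 — propose(0,'z'): n0:lead/t1/[z]
after 5 — deliver 0→1: n1:foll/t1/[-]
after 6 — deliver 1→0: ·
after 7 — timeout(2): n2:cand/t2/[-]
after 8 — deliver 2→0: n0:foll/t2/[z]
after 9 — deliver 0→2: ·
after 10 — deliver 0→2: n2:lead/t2/[-]
after 11 — deliver 2→0: ·
after 12 — deliver 1→2: ·
after 13 — deliver 2→0: ·
after 14 — timeout(0): n0:cand/t3/[z]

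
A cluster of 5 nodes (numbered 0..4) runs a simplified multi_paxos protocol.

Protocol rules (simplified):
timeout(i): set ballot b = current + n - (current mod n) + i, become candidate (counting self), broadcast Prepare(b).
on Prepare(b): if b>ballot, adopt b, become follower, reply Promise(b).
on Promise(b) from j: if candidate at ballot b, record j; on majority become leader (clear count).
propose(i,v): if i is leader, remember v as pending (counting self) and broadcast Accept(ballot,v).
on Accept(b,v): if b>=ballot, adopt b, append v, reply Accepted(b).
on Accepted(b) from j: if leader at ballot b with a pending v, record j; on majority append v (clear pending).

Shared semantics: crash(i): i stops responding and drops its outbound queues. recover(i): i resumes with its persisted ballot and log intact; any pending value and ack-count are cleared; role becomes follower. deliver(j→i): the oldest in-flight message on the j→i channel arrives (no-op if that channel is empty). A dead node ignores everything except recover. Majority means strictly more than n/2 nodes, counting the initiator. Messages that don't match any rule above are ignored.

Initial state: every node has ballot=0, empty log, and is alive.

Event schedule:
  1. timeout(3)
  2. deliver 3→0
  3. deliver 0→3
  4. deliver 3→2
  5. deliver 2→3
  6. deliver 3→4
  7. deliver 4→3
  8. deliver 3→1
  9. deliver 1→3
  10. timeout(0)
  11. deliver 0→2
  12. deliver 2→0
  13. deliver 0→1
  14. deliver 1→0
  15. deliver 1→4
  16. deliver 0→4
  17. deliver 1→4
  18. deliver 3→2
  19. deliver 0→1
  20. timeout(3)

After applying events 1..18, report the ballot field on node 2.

10

1. timeout(3):  <3:cand b8 ->
2. deliver 3→0:  <0:foll b8 ->
3. deliver 0→3:  nop
4. deliver 3→2:  <2:foll b8 ->
5. deliver 2→3:  <3:lead b8 ->
6. deliver 3→4:  <4:foll b8 ->
7. deliver 4→3:  nop
8. deliver 3→1:  <1:foll b8 ->
9. deliver 1→3:  nop
10. timeout(0):  <0:cand b10 ->
11. deliver 0→2:  <2:foll b10 ->
12. deliver 2→0:  nop
13. deliver 0→1:  <1:foll b10 ->
14. deliver 1→0:  <0:lead b10 ->
15. deliver 1→4:  nop
16. deliver 0→4:  <4:foll b10 ->
17. deliver 1→4:  nop
18. deliver 3→2:  nop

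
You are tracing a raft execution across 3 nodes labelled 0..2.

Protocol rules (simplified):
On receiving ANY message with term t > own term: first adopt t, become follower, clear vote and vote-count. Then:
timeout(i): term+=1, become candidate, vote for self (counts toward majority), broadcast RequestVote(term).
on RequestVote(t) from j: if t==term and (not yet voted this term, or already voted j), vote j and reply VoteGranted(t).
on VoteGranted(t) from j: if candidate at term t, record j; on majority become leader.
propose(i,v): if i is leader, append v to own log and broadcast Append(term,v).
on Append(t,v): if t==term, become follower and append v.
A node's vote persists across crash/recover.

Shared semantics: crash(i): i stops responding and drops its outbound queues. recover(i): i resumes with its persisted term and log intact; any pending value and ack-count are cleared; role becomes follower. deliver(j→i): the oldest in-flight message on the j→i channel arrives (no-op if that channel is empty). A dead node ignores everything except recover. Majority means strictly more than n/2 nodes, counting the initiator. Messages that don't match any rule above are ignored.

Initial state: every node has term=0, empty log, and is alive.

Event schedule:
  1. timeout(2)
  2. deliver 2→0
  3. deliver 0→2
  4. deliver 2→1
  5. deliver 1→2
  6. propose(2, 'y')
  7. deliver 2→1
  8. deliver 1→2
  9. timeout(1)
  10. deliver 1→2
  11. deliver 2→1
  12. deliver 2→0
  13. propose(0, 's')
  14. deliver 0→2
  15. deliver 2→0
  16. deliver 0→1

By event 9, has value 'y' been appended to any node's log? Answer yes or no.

[1] timeout(2) → N2(cand t1 [-])
[2] deliver 2→0 → N0(foll t1 [-])
[3] deliver 0→2 → N2(lead t1 [-])
[4] deliver 2→1 → N1(foll t1 [-])
[5] deliver 1→2 → ∅
[6] propose(2,'y') → N2(lead t1 [y])
[7] deliver 2→1 → N1(foll t1 [y])
[8] deliver 1→2 → ∅
[9] timeout(1) → N1(cand t2 [y])

yes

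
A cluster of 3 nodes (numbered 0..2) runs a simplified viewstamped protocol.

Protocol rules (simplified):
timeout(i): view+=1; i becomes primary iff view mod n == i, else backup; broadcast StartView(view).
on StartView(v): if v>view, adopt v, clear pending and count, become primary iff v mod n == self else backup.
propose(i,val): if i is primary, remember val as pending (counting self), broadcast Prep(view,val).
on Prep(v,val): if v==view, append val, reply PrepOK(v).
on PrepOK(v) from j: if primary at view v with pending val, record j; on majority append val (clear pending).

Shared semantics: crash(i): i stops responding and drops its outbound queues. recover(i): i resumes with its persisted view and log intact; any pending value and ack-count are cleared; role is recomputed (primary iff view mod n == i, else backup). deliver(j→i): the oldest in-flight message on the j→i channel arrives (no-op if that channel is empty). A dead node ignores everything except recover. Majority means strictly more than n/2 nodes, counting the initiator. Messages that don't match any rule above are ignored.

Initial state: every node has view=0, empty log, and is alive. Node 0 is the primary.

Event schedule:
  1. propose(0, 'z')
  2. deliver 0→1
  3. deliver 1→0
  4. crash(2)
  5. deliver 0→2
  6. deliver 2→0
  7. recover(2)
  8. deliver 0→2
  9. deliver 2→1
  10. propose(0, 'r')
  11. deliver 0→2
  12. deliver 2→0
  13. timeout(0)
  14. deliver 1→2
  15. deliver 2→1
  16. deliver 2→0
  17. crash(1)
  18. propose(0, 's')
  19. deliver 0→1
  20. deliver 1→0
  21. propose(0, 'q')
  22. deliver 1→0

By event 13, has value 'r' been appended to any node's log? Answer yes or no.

step 1 propose(0,'z'): —
step 2 deliver 0→1: 1={back,v=0,log=z}
step 3 deliver 1→0: 0={prim,v=0,log=z}
step 4 crash(2): 2={✗back,v=0,log=-}
step 5 deliver 0→2: —
step 6 deliver 2→0: —
step 7 recover(2): 2={back,v=0,log=-}
step 8 deliver 0→2: 2={back,v=0,log=z}
step 9 deliver 2→1: —
step 10 propose(0,'r'): —
step 11 deliver 0→2: 2={back,v=0,log=z,r}
step 12 deliver 2→0: 0={prim,v=0,log=z,r}
step 13 timeout(0): 0={back,v=1,log=z,r}

yes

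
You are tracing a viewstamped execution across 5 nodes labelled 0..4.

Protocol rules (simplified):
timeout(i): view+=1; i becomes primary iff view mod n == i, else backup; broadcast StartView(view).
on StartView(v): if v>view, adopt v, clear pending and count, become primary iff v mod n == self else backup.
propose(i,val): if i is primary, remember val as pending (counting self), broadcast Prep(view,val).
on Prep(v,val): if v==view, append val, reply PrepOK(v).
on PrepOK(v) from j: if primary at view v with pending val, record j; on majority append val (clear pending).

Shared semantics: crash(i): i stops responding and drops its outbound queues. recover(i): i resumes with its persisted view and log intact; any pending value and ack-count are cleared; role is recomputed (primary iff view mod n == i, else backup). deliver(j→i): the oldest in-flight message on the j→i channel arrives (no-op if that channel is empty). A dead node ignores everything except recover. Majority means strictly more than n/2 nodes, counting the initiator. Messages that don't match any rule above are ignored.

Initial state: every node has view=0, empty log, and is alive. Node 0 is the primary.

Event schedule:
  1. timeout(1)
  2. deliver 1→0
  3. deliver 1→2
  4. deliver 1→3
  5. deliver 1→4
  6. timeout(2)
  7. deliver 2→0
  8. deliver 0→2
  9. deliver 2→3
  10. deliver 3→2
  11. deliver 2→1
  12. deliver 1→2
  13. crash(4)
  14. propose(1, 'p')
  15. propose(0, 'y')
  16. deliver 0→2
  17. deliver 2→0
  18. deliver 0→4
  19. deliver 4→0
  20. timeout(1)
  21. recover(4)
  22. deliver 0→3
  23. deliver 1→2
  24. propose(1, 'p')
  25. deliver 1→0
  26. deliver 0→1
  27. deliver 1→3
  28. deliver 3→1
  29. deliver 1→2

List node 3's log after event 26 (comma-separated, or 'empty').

empty

e1 timeout(1): 1[prim,v=1,-]
e2 deliver 1→0: 0[back,v=1,-]
e3 deliver 1→2: 2[back,v=1,-]
e4 deliver 1→3: 3[back,v=1,-]
e5 deliver 1→4: 4[back,v=1,-]
e6 timeout(2): 2[prim,v=2,-]
e7 deliver 2→0: 0[back,v=2,-]
e8 deliver 0→2: ·
e9 deliver 2→3: 3[back,v=2,-]
e10 deliver 3→2: ·
e11 deliver 2→1: 1[back,v=2,-]
e12 deliver 1→2: ·
e13 crash(4): 4[✗back,v=1,-]
e14 propose(1,'p'): ·
e15 propose(0,'y'): ·
e16 deliver 0→2: ·
e17 deliver 2→0: ·
e18 deliver 0→4: ·
e19 deliver 4→0: ·
e20 timeout(1): 1[back,v=3,-]
e21 recover(4): 4[back,v=1,-]
e22 deliver 0→3: ·
e23 deliver 1→2: 2[back,v=3,-]
e24 propose(1,'p'): ·
e25 deliver 1→0: 0[back,v=3,-]
e26 deliver 0→1: ·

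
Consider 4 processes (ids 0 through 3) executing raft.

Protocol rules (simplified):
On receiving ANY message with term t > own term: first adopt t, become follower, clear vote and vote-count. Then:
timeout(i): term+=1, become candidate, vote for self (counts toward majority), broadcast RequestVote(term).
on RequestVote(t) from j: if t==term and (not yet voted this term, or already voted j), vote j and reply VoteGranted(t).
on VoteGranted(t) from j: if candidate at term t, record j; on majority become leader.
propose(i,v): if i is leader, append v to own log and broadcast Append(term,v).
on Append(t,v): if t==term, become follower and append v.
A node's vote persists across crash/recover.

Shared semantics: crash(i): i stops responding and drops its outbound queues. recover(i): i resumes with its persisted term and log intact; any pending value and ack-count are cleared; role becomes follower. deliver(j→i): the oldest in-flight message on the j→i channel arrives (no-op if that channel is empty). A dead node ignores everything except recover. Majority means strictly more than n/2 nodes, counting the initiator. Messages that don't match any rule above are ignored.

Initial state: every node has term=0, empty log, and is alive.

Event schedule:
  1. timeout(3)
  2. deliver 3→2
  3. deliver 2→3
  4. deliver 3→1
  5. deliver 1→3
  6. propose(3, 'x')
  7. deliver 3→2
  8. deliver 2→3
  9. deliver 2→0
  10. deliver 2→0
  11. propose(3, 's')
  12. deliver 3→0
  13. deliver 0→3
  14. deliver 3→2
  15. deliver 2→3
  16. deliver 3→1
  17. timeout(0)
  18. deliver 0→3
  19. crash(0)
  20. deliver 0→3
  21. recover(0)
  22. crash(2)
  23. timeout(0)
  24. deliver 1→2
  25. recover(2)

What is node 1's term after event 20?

1

after 1 — timeout(3): n3:cand/t1/[-]
after 2 — deliver 3→2: n2:foll/t1/[-]
after 3 — deliver 2→3: ·
after 4 — deliver 3→1: n1:foll/t1/[-]
after 5 — deliver 1→3: n3:lead/t1/[-]
after 6 — propose(3,'x'): n3:lead/t1/[x]
after 7 — deliver 3→2: n2:foll/t1/[x]
after 8 — deliver 2→3: ·
after 9 — deliver 2→0: ·
after 10 — deliver 2→0: ·
after 11 — propose(3,'s'): n3:lead/t1/[x,s]
after 12 — deliver 3→0: n0:foll/t1/[-]
after 13 — deliver 0→3: ·
after 14 — deliver 3→2: n2:foll/t1/[x,s]
after 15 — deliver 2→3: ·
after 16 — deliver 3→1: n1:foll/t1/[x]
after 17 — timeout(0): n0:cand/t2/[-]
after 18 — deliver 0→3: n3:foll/t2/[x,s]
after 19 — crash(0): n0:✗cand/t2/[-]
after 20 — deliver 0→3: ·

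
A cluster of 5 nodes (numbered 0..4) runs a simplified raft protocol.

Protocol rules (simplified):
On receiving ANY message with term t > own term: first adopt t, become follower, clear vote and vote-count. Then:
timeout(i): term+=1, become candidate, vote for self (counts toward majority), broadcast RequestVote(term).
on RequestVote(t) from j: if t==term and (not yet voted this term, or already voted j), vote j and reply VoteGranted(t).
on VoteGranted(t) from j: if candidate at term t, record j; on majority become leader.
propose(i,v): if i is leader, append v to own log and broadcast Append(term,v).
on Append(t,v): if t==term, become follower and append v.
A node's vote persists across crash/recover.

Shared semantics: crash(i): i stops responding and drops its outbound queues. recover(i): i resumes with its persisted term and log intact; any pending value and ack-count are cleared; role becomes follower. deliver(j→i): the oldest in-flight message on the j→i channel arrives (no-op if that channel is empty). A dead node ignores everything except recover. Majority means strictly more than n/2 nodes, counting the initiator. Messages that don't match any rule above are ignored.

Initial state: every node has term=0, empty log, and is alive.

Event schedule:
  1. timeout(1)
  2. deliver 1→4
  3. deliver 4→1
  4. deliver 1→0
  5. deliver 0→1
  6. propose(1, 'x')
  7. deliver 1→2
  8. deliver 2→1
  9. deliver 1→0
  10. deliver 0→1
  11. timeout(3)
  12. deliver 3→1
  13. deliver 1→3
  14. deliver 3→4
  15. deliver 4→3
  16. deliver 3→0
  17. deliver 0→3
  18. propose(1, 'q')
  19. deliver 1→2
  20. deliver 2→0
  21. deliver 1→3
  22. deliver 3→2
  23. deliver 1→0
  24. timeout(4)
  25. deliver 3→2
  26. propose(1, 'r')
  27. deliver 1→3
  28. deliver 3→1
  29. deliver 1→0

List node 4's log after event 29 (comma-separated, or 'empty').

empty

after 1 — timeout(1): n1:cand/t1/[-]
after 2 — deliver 1→4: n4:foll/t1/[-]
after 3 — deliver 4→1: ·
after 4 — deliver 1→0: n0:foll/t1/[-]
after 5 — deliver 0→1: n1:lead/t1/[-]
after 6 — propose(1,'x'): n1:lead/t1/[x]
after 7 — deliver 1→2: n2:foll/t1/[-]
after 8 — deliver 2→1: ·
after 9 — deliver 1→0: n0:foll/t1/[x]
after 10 — deliver 0→1: ·
after 11 — timeout(3): n3:cand/t1/[-]
after 12 — deliver 3→1: ·
after 13 — deliver 1→3: ·
after 14 — deliver 3→4: ·
after 15 — deliver 4→3: ·
after 16 — deliver 3→0: ·
after 17 — deliver 0→3: ·
after 18 — propose(1,'q'): n1:lead/t1/[x,q]
after 19 — deliver 1→2: n2:foll/t1/[x]
after 20 — deliver 2→0: ·
after 21 — deliver 1→3: n3:foll/t1/[x]
after 22 — deliver 3→2: ·
after 23 — deliver 1→0: n0:foll/t1/[x,q]
after 24 — timeout(4): n4:cand/t2/[-]
after 25 — deliver 3→2: ·
after 26 — propose(1,'r'): n1:lead/t1/[x,q,r]
after 27 — deliver 1→3: n3:foll/t1/[x,q]
after 28 — deliver 3→1: ·
after 29 — deliver 1→0: n0:foll/t1/[x,q,r]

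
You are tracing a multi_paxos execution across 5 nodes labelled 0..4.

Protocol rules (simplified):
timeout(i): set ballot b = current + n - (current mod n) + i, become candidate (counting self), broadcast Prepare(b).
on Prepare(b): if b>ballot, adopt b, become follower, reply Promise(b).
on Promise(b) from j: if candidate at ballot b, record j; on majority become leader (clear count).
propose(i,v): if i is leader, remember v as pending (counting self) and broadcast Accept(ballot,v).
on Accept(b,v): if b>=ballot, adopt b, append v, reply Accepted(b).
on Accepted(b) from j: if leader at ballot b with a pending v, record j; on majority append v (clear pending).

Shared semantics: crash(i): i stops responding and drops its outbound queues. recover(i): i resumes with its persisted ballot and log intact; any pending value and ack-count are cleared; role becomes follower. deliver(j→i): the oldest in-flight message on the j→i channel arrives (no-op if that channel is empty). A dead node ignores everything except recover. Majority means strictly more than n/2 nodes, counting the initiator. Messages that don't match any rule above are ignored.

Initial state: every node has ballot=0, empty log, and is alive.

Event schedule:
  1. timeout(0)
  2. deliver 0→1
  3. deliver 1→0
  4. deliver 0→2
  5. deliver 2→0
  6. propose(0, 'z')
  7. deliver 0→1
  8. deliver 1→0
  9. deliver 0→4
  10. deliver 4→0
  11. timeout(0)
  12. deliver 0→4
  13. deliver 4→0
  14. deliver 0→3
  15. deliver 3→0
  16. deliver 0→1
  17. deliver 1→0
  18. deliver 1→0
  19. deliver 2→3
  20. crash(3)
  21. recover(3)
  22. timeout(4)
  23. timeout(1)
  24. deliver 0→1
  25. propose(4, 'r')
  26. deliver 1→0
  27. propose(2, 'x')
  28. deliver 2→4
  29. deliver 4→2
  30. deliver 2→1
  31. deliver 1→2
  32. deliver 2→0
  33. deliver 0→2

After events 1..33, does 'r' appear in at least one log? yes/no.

e1 timeout(0): 0[cand,b=5,-]
e2 deliver 0→1: 1[foll,b=5,-]
e3 deliver 1→0: ·
e4 deliver 0→2: 2[foll,b=5,-]
e5 deliver 2→0: 0[lead,b=5,-]
e6 propose(0,'z'): ·
e7 deliver 0→1: 1[foll,b=5,z]
e8 deliver 1→0: ·
e9 deliver 0→4: 4[foll,b=5,-]
e10 deliver 4→0: ·
e11 timeout(0): 0[cand,b=10,-]
e12 deliver 0→4: 4[foll,b=5,z]
e13 deliver 4→0: ·
e14 deliver 0→3: 3[foll,b=5,-]
e15 deliver 3→0: ·
e16 deliver 0→1: 1[foll,b=10,z]
e17 deliver 1→0: ·
e18 deliver 1→0: ·
e19 deliver 2→3: ·
e20 crash(3): 3[✗foll,b=5,-]
e21 recover(3): 3[foll,b=5,-]
e22 timeout(4): 4[cand,b=14,z]
e23 timeout(1): 1[cand,b=16,z]
e24 deliver 0→1: ·
e25 propose(4,'r'): ·
e26 deliver 1→0: 0[foll,b=16,-]
e27 propose(2,'x'): ·
e28 deliver 2→4: ·
e29 deliver 4→2: 2[foll,b=14,-]
e30 deliver 2→1: ·
e31 deliver 1→2: 2[foll,b=16,-]
e32 deliver 2→0: ·
e33 deliver 0→2: ·

no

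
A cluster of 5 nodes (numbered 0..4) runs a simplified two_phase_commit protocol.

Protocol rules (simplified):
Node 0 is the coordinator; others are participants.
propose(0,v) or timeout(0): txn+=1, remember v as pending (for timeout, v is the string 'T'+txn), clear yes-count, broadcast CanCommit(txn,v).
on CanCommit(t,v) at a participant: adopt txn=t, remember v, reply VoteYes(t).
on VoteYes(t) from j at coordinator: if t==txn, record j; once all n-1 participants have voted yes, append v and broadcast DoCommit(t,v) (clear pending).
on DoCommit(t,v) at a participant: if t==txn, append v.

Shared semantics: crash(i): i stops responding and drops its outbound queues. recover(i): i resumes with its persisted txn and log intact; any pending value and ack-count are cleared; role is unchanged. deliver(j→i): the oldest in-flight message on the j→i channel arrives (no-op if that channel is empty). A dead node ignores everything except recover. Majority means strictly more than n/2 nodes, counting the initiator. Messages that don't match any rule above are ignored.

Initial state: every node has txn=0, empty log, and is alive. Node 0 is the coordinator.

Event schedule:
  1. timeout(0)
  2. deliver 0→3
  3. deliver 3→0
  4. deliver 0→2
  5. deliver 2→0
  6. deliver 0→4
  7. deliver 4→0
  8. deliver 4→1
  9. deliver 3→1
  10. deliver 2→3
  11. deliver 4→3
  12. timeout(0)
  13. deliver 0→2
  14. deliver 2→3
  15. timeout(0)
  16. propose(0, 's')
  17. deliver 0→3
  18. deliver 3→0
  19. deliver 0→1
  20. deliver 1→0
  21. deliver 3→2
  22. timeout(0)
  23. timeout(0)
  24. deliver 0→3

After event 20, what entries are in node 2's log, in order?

e1 timeout(0): 0[coor,t=1,-]
e2 deliver 0→3: 3[part,t=1,-]
e3 deliver 3→0: ·
e4 deliver 0→2: 2[part,t=1,-]
e5 deliver 2→0: ·
e6 deliver 0→4: 4[part,t=1,-]
e7 deliver 4→0: ·
e8 deliver 4→1: ·
e9 deliver 3→1: ·
e10 deliver 2→3: ·
e11 deliver 4→3: ·
e12 timeout(0): 0[coor,t=2,-]
e13 deliver 0→2: 2[part,t=2,-]
e14 deliver 2→3: ·
e15 timeout(0): 0[coor,t=3,-]
e16 propose(0,'s'): 0[coor,t=4,-]
e17 deliver 0→3: 3[part,t=2,-]
e18 deliver 3→0: ·
e19 deliver 0→1: 1[part,t=1,-]
e20 deliver 1→0: ·

empty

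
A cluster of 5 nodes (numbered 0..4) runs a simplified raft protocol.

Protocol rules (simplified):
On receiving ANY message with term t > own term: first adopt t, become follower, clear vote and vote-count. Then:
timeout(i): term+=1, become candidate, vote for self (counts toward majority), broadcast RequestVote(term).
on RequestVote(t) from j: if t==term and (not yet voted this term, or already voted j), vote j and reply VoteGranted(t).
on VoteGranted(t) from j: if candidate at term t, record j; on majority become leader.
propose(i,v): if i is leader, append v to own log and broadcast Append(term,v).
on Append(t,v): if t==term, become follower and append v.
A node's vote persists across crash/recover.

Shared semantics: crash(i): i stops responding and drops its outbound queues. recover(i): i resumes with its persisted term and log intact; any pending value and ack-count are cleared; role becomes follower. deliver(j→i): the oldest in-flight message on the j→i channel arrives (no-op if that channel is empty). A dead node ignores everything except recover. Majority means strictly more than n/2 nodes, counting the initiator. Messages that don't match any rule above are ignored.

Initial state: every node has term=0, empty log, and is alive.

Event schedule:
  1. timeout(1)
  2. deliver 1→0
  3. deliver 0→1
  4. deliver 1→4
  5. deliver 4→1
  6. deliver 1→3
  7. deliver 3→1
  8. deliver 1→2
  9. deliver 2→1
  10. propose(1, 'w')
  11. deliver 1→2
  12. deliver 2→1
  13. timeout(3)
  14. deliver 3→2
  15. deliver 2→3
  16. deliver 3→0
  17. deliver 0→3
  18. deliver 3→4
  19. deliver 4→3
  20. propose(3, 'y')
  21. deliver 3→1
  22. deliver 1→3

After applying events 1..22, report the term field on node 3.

2

[1] timeout(1) → N1(cand t1 [-])
[2] deliver 1→0 → N0(foll t1 [-])
[3] deliver 0→1 → ∅
[4] deliver 1→4 → N4(foll t1 [-])
[5] deliver 4→1 → N1(lead t1 [-])
[6] deliver 1→3 → N3(foll t1 [-])
[7] deliver 3→1 → ∅
[8] deliver 1→2 → N2(foll t1 [-])
[9] deliver 2→1 → ∅
[10] propose(1,'w') → N1(lead t1 [w])
[11] deliver 1→2 → N2(foll t1 [w])
[12] deliver 2→1 → ∅
[13] timeout(3) → N3(cand t2 [-])
[14] deliver 3→2 → N2(foll t2 [w])
[15] deliver 2→3 → ∅
[16] deliver 3→0 → N0(foll t2 [-])
[17] deliver 0→3 → N3(lead t2 [-])
[18] deliver 3→4 → N4(foll t2 [-])
[19] deliver 4→3 → ∅
[20] propose(3,'y') → N3(lead t2 [y])
[21] deliver 3→1 → N1(foll t2 [w])
[22] deliver 1→3 → ∅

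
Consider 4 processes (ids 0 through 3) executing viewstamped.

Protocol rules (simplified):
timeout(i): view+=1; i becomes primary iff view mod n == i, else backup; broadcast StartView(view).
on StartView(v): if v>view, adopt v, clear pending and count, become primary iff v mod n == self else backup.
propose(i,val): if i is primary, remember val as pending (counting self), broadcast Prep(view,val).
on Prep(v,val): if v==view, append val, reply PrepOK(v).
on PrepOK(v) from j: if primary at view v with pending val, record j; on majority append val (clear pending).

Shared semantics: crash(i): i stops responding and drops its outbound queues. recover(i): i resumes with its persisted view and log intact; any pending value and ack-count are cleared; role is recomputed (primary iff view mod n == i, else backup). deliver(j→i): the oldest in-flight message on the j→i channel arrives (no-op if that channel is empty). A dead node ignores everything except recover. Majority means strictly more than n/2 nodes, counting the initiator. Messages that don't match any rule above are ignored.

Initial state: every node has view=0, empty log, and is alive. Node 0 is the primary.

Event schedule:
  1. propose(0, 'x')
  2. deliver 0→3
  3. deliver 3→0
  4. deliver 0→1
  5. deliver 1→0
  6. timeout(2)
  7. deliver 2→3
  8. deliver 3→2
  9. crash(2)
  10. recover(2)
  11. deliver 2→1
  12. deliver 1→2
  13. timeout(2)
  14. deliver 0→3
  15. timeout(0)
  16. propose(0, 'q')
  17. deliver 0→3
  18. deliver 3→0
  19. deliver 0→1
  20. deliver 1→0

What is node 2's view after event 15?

after 1 — propose(0,'x'): ·
after 2 — deliver 0→3: n3:back/v0/[x]
after 3 — deliver 3→0: ·
after 4 — deliver 0→1: n1:back/v0/[x]
after 5 — deliver 1→0: n0:prim/v0/[x]
after 6 — timeout(2): n2:back/v1/[-]
after 7 — deliver 2→3: n3:back/v1/[x]
after 8 — deliver 3→2: ·
after 9 — crash(2): n2:✗back/v1/[-]
after 10 — recover(2): n2:back/v1/[-]
after 11 — deliver 2→1: ·
after 12 — deliver 1→2: ·
after 13 — timeout(2): n2:prim/v2/[-]
after 14 — deliver 0→3: ·
after 15 — timeout(0): n0:back/v1/[x]

2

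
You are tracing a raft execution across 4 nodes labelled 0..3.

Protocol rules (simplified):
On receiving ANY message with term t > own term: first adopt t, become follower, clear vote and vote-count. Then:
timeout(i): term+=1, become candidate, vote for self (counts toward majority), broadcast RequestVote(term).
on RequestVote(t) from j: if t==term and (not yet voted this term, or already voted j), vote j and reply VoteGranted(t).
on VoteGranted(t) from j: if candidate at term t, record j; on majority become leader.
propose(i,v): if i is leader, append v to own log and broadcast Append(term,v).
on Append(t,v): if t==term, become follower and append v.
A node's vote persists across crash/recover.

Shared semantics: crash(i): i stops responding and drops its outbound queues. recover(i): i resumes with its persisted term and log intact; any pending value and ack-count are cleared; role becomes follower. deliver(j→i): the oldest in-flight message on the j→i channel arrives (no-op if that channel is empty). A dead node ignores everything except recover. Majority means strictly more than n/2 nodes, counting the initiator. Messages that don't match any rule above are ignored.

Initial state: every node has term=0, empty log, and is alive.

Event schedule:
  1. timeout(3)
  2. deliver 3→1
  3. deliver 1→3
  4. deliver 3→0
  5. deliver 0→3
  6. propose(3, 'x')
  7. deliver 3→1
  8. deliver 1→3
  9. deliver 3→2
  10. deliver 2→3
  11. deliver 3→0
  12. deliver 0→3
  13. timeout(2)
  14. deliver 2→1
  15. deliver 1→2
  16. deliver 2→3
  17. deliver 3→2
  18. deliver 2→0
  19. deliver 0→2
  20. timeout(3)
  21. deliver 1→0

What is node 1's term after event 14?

2

1. timeout(3):  <3:cand t1 ->
2. deliver 3→1:  <1:foll t1 ->
3. deliver 1→3:  nop
4. deliver 3→0:  <0:foll t1 ->
5. deliver 0→3:  <3:lead t1 ->
6. propose(3,'x'):  <3:lead t1 x>
7. deliver 3→1:  <1:foll t1 x>
8. deliver 1→3:  nop
9. deliver 3→2:  <2:foll t1 ->
10. deliver 2→3:  nop
11. deliver 3→0:  <0:foll t1 x>
12. deliver 0→3:  nop
13. timeout(2):  <2:cand t2 ->
14. deliver 2→1:  <1:foll t2 x>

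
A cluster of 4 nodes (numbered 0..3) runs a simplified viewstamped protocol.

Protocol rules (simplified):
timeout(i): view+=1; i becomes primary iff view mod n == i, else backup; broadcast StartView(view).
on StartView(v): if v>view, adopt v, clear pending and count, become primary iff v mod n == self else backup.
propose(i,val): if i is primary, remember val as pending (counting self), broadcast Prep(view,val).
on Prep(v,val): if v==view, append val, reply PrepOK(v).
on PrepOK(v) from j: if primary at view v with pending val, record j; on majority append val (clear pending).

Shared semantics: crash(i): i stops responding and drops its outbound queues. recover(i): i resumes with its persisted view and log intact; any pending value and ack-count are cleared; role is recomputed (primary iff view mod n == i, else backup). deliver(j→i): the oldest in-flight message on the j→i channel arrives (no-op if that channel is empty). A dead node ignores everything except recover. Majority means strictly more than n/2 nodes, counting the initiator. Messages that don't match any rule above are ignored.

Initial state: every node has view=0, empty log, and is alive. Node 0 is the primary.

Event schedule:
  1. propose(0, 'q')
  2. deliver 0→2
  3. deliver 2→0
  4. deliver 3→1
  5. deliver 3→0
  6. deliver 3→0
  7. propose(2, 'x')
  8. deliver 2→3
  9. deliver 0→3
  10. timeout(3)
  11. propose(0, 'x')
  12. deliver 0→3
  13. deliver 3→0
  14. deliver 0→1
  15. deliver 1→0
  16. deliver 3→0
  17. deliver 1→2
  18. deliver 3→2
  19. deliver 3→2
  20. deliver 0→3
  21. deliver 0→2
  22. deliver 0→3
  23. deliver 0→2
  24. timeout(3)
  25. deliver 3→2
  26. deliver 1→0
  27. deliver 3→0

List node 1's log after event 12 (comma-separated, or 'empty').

1. propose(0,'q'):  nop
2. deliver 0→2:  <2:back v0 q>
3. deliver 2→0:  nop
4. deliver 3→1:  nop
5. deliver 3→0:  nop
6. deliver 3→0:  nop
7. propose(2,'x'):  nop
8. deliver 2→3:  nop
9. deliver 0→3:  <3:back v0 q>
10. timeout(3):  <3:back v1 q>
11. propose(0,'x'):  nop
12. deliver 0→3:  nop

empty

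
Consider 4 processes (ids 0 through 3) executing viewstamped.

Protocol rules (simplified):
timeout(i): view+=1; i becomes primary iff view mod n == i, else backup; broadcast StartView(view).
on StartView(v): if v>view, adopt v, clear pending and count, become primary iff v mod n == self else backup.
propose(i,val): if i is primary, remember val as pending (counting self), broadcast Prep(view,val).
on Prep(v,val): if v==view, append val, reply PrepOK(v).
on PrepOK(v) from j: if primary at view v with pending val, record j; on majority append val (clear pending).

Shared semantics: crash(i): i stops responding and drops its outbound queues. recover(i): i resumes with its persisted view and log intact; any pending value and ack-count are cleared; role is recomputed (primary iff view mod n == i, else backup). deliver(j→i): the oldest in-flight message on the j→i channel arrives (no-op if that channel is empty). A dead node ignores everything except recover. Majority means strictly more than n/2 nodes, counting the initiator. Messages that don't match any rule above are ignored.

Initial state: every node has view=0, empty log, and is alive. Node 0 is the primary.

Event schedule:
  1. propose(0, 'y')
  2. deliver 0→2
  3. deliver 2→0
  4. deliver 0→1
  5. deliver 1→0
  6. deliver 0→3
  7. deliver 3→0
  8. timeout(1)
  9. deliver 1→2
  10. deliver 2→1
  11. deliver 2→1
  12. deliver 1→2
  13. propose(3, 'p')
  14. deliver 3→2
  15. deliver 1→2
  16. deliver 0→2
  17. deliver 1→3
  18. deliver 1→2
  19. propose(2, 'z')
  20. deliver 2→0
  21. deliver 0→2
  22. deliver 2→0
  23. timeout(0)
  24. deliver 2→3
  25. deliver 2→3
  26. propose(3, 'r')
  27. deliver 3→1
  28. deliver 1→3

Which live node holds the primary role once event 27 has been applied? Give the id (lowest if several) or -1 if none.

1

1. propose(0,'y'):  nop
2. deliver 0→2:  <2:back v0 y>
3. deliver 2→0:  nop
4. deliver 0→1:  <1:back v0 y>
5. deliver 1→0:  <0:prim v0 y>
6. deliver 0→3:  <3:back v0 y>
7. deliver 3→0:  nop
8. timeout(1):  <1:prim v1 y>
9. deliver 1→2:  <2:back v1 y>
10. deliver 2→1:  nop
11. deliver 2→1:  nop
12. deliver 1→2:  nop
13. propose(3,'p'):  nop
14. deliver 3→2:  nop
15. deliver 1→2:  nop
16. deliver 0→2:  nop
17. deliver 1→3:  <3:back v1 y>
18. deliver 1→2:  nop
19. propose(2,'z'):  nop
20. deliver 2→0:  nop
21. deliver 0→2:  nop
22. deliver 2→0:  nop
23. timeout(0):  <0:back v1 y>
24. deliver 2→3:  nop
25. deliver 2→3:  nop
26. propose(3,'r'):  nop
27. deliver 3→1:  nop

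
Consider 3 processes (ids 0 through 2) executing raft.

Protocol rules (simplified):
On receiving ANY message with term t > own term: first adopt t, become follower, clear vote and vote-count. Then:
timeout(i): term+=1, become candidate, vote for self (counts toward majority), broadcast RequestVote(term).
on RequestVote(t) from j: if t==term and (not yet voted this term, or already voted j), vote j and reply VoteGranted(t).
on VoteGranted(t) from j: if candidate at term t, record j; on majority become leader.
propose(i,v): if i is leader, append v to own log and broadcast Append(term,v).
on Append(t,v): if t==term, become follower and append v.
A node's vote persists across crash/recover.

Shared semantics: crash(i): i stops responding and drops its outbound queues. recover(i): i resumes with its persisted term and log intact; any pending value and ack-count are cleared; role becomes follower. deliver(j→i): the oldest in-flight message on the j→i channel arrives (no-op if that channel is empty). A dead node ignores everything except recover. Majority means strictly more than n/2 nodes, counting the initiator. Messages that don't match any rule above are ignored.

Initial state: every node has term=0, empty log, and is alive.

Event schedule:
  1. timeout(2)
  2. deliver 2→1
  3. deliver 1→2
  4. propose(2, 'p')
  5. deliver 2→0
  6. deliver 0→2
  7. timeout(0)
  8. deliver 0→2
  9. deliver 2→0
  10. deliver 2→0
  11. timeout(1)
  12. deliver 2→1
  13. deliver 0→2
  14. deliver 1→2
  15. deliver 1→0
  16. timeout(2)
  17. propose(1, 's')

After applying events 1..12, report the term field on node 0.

2

step 1 timeout(2): 2={cand,t=1,log=-}
step 2 deliver 2→1: 1={foll,t=1,log=-}
step 3 deliver 1→2: 2={lead,t=1,log=-}
step 4 propose(2,'p'): 2={lead,t=1,log=p}
step 5 deliver 2→0: 0={foll,t=1,log=-}
step 6 deliver 0→2: —
step 7 timeout(0): 0={cand,t=2,log=-}
step 8 deliver 0→2: 2={foll,t=2,log=p}
step 9 deliver 2→0: —
step 10 deliver 2→0: 0={lead,t=2,log=-}
step 11 timeout(1): 1={cand,t=2,log=-}
step 12 deliver 2→1: —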